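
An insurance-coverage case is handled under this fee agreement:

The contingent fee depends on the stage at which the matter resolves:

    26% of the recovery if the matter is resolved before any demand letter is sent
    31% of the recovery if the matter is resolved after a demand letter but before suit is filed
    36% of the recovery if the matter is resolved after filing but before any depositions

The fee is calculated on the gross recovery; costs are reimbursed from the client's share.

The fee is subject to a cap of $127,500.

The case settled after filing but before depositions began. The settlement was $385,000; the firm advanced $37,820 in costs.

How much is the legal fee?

$127,500.00

Fee base is the gross recovery, $385,000; costs are reimbursed separately.
The matter settled after filing but before depositions began, so the 36% rate applies.
$385,000 × 36% = $138,600.00
$138,600.00 exceeds the $127,500 cap, so the fee is capped at $127,500.00.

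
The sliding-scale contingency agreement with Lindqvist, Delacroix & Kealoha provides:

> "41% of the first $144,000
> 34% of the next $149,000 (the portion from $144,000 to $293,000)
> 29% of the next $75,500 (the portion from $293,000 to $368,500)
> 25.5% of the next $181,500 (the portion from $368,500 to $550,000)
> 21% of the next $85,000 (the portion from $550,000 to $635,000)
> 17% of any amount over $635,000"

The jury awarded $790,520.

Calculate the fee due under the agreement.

$222,165.90

First $144,000 at 41% = $59,040.00
Next $149,000 at 34% = $50,660.00
Next $75,500 at 29% = $21,895.00
Next $181,500 at 25.5% = $46,282.50
Next $85,000 at 21% = $17,850.00
Remaining $155,520 at 17% = $26,438.40
Fee: $59,040.00 + $50,660.00 + $21,895.00 + $46,282.50 + $17,850.00 + $26,438.40 = $222,165.90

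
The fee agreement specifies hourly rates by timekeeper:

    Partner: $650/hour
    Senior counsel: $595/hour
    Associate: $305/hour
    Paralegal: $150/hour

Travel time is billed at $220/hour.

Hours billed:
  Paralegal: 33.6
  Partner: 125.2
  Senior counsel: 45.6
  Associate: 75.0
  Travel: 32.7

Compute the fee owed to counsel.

Partner: 125.2 × $650 = $81,380.00
Senior counsel: 45.6 × $595 = $27,132.00
Associate: 75.0 × $305 = $22,875.00
Paralegal: 33.6 × $150 = $5,040.00
Subtotal: $81,380.00 + $27,132.00 + $22,875.00 + $5,040.00 = $136,427.00
Travel: 32.7 × $220 = $7,194.00
Total: $136,427.00 + $7,194.00 = $143,621.00

$143,621.00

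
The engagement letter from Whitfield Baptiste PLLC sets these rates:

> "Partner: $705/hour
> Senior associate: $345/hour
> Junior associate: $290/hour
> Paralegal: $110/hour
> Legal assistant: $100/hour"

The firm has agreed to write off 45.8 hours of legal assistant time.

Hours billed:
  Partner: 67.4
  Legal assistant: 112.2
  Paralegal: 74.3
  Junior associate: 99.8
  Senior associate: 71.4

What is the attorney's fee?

Partner: 67.4 × $705 = $47,517.00
Senior associate: 71.4 × $345 = $24,633.00
Junior associate: 99.8 × $290 = $28,942.00
Paralegal: 74.3 × $110 = $8,173.00
Legal assistant: 112.2 × $100 = $11,220.00
Subtotal: $120,485.00
Write-off: 45.8 × $100 = $4,580.00
Total: $120,485.00 − $4,580.00 = $115,905.00

$115,905.00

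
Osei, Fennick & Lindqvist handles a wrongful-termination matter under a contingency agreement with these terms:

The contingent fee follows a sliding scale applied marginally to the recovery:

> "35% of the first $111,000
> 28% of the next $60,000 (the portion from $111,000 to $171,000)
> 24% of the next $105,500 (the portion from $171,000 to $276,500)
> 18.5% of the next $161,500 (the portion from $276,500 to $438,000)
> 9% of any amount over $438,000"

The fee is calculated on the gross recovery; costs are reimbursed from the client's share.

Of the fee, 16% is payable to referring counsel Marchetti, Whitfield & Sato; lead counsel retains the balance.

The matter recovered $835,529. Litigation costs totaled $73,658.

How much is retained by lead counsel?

$123,165.09

Fee base is the gross recovery, $835,529; costs are reimbursed separately.
First $111,000 at 35% = $38,850.00
Next $60,000 at 28% = $16,800.00
Next $105,500 at 24% = $25,320.00
Next $161,500 at 18.5% = $29,877.50
Remaining $397,529 at 9% = $35,777.61
Fee: $38,850.00 + $16,800.00 + $25,320.00 + $29,877.50 + $35,777.61 = $146,625.11
Referral share: 16% of $146,625.11 = $23,460.02; lead counsel retains $146,625.11 − $23,460.02 = $123,165.09.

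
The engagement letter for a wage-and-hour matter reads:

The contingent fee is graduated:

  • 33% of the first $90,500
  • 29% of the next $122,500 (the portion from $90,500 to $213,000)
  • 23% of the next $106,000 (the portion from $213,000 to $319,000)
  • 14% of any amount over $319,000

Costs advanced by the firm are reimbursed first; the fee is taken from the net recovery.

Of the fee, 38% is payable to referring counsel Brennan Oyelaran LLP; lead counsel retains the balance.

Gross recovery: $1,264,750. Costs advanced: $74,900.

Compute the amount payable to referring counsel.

Fee base (net of costs): $1,264,750 − $74,900 = $1,189,850
First $90,500 at 33% = $29,865.00
Next $122,500 at 29% = $35,525.00
Next $106,000 at 23% = $24,380.00
Remaining $870,850 at 14% = $121,919.00
Fee: $29,865.00 + $35,525.00 + $24,380.00 + $121,919.00 = $211,689.00
Referral share: 38% of $211,689.00 = $80,441.82; lead counsel retains $211,689.00 − $80,441.82 = $131,247.18.

$80,441.82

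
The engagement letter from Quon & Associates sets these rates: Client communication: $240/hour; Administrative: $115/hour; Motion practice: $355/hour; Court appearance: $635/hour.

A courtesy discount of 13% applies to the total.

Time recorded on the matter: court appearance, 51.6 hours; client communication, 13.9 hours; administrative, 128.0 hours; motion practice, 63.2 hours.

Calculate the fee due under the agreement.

$63,734.46

Client communication: 13.9 × $240 = $3,336.00
Administrative: 128.0 × $115 = $14,720.00
Motion practice: 63.2 × $355 = $22,436.00
Court appearance: 51.6 × $635 = $32,766.00
Subtotal: $73,258.00
Less 13% discount: −$9,523.54
Total: $73,258.00 − $9,523.54 = $63,734.46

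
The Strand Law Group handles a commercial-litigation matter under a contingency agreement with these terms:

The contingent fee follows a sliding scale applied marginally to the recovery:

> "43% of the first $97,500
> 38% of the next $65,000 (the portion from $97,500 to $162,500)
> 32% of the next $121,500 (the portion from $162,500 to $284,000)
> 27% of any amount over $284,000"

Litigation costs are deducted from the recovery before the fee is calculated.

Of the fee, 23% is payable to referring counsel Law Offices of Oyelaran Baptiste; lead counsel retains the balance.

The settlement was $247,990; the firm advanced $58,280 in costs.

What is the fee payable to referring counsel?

$17,326.41

Fee base (net of costs): $247,990 − $58,280 = $189,710
First $97,500 at 43% = $41,925.00
Next $65,000 at 38% = $24,700.00
Remaining $27,210 at 32% = $8,707.20
Fee: $41,925.00 + $24,700.00 + $8,707.20 = $75,332.20
Referral share: 23% of $75,332.20 = $17,326.41; lead counsel retains $75,332.20 − $17,326.41 = $58,005.79.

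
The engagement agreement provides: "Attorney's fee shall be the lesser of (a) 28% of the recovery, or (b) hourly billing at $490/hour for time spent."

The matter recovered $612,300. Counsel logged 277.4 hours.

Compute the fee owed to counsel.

$135,926.00

(a) 28% of $612,300 = $171,444.00
(b) 277.4 × $490 = $135,926.00
The lesser is (b): $135,926.00.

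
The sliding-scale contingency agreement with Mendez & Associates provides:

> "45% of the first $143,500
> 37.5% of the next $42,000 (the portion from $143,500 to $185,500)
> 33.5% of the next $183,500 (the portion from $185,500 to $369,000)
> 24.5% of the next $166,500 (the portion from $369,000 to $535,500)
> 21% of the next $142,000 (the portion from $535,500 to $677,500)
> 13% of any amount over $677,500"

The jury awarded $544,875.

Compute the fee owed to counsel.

First $143,500 at 45% = $64,575.00
Next $42,000 at 37.5% = $15,750.00
Next $183,500 at 33.5% = $61,472.50
Next $166,500 at 24.5% = $40,792.50
Remaining $9,375 at 21% = $1,968.75
Fee: $64,575.00 + $15,750.00 + $61,472.50 + $40,792.50 + $1,968.75 = $184,558.75

$184,558.75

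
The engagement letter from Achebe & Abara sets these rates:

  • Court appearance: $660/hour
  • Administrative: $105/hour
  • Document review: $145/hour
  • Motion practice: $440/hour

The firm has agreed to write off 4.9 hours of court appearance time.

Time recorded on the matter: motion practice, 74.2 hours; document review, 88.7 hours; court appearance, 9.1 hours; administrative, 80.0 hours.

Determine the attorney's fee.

Court appearance: 9.1 × $660 = $6,006.00
Administrative: 80.0 × $105 = $8,400.00
Document review: 88.7 × $145 = $12,861.50
Motion practice: 74.2 × $440 = $32,648.00
Subtotal: $59,915.50
Write-off: 4.9 × $660 = $3,234.00
Total: $59,915.50 − $3,234.00 = $56,681.50

$56,681.50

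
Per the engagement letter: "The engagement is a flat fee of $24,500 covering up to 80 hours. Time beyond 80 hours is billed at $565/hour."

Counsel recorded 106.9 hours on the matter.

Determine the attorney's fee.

Flat fee: $24,500.00
Excess hours: 106.9 − 80 = 26.9
Overrun: 26.9 × $565 = $15,198.50
Total: $24,500.00 + $15,198.50 = $39,698.50

$39,698.50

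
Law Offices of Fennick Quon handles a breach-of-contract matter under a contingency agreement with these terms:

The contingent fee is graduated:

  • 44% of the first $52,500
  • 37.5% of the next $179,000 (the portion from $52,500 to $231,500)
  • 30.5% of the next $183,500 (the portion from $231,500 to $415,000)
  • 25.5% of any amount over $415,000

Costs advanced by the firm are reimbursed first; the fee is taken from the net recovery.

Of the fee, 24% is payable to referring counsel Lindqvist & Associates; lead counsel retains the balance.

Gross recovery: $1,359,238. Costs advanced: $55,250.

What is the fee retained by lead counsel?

Fee base (net of costs): $1,359,238 − $55,250 = $1,303,988
First $52,500 at 44% = $23,100.00
Next $179,000 at 37.5% = $67,125.00
Next $183,500 at 30.5% = $55,967.50
Remaining $888,988 at 25.5% = $226,691.94
Fee: $23,100.00 + $67,125.00 + $55,967.50 + $226,691.94 = $372,884.44
Referral share: 24% of $372,884.44 = $89,492.27; lead counsel retains $372,884.44 − $89,492.27 = $283,392.17.

$283,392.17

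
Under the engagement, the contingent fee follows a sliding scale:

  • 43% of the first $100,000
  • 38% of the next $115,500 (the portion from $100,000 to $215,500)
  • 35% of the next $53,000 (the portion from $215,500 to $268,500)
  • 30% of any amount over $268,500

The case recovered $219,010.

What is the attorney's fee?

First $100,000 at 43% = $43,000.00
Next $115,500 at 38% = $43,890.00
Remaining $3,510 at 35% = $1,228.50
Fee: $43,000.00 + $43,890.00 + $1,228.50 = $88,118.50

$88,118.50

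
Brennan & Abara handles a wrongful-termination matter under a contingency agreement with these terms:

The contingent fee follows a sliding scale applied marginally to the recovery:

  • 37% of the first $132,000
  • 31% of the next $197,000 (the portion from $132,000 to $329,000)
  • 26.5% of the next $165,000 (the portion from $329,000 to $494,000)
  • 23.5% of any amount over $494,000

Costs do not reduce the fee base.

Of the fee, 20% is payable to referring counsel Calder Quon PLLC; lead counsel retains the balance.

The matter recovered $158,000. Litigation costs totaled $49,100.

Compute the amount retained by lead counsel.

Fee base is the gross recovery, $158,000; costs are reimbursed separately.
First $132,000 at 37% = $48,840.00
Remaining $26,000 at 31% = $8,060.00
Fee: $48,840.00 + $8,060.00 = $56,900.00
Referral share: 20% of $56,900.00 = $11,380.00; lead counsel retains $56,900.00 − $11,380.00 = $45,520.00.

$45,520.00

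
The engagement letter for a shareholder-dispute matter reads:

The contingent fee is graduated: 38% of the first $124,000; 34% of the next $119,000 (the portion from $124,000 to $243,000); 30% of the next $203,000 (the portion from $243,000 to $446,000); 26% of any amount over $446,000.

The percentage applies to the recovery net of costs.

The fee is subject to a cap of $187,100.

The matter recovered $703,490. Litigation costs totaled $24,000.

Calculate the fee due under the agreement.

$187,100.00

Fee base (net of costs): $703,490 − $24,000 = $679,490
First $124,000 at 38% = $47,120.00
Next $119,000 at 34% = $40,460.00
Next $203,000 at 30% = $60,900.00
Remaining $233,490 at 26% = $60,707.40
Fee: $47,120.00 + $40,460.00 + $60,900.00 + $60,707.40 = $209,187.40
$209,187.40 exceeds the $187,100 cap, so the fee is capped at $187,100.00.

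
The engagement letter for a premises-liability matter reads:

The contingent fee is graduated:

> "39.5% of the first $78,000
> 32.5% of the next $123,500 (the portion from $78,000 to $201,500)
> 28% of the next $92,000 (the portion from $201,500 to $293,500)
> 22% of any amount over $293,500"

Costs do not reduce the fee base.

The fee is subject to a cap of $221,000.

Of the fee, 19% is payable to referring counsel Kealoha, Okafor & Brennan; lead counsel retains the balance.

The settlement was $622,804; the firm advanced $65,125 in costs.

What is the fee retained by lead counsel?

Fee base is the gross recovery, $622,804; costs are reimbursed separately.
First $78,000 at 39.5% = $30,810.00
Next $123,500 at 32.5% = $40,137.50
Next $92,000 at 28% = $25,760.00
Remaining $329,304 at 22% = $72,446.88
Fee: $30,810.00 + $40,137.50 + $25,760.00 + $72,446.88 = $169,154.38
$169,154.38 is under the $221,000 cap.
Referral share: 19% of $169,154.38 = $32,139.33; lead counsel retains $169,154.38 − $32,139.33 = $137,015.05.

$137,015.05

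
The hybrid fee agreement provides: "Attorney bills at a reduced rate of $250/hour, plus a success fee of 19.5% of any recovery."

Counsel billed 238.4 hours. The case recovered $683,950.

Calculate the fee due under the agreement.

$192,970.25

Hourly: 238.4 × $250 = $59,600.00
Success fee: 19.5% of $683,950 = $133,370.25
Total: $59,600.00 + $133,370.25 = $192,970.25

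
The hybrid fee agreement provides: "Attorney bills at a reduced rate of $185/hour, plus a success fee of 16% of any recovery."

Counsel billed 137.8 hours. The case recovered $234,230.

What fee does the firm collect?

$62,969.80

Hourly: 137.8 × $185 = $25,493.00
Success fee: 16% of $234,230 = $37,476.80
Total: $25,493.00 + $37,476.80 = $62,969.80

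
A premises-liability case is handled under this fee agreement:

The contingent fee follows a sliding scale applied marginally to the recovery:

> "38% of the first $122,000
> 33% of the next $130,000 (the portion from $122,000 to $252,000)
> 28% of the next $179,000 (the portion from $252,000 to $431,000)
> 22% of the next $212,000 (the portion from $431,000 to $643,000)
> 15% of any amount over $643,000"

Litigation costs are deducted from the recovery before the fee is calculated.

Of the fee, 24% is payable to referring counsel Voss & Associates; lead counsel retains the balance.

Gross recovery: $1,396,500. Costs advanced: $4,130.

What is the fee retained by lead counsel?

$226,803.38

Fee base (net of costs): $1,396,500 − $4,130 = $1,392,370
First $122,000 at 38% = $46,360.00
Next $130,000 at 33% = $42,900.00
Next $179,000 at 28% = $50,120.00
Next $212,000 at 22% = $46,640.00
Remaining $749,370 at 15% = $112,405.50
Fee: $46,360.00 + $42,900.00 + $50,120.00 + $46,640.00 + $112,405.50 = $298,425.50
Referral share: 24% of $298,425.50 = $71,622.12; lead counsel retains $298,425.50 − $71,622.12 = $226,803.38.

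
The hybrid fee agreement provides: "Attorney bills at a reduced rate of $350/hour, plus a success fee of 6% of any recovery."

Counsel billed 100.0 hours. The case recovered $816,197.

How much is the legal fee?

Hourly: 100.0 × $350 = $35,000.00
Success fee: 6% of $816,197 = $48,971.82
Total: $35,000.00 + $48,971.82 = $83,971.82

$83,971.82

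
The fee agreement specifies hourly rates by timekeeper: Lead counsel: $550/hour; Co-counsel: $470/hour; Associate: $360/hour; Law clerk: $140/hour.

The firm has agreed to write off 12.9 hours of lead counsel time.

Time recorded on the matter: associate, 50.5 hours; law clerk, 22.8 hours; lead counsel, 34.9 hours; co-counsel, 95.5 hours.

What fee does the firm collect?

Lead counsel: 34.9 × $550 = $19,195.00
Co-counsel: 95.5 × $470 = $44,885.00
Associate: 50.5 × $360 = $18,180.00
Law clerk: 22.8 × $140 = $3,192.00
Subtotal: $85,452.00
Write-off: 12.9 × $550 = $7,095.00
Total: $85,452.00 − $7,095.00 = $78,357.00

$78,357.00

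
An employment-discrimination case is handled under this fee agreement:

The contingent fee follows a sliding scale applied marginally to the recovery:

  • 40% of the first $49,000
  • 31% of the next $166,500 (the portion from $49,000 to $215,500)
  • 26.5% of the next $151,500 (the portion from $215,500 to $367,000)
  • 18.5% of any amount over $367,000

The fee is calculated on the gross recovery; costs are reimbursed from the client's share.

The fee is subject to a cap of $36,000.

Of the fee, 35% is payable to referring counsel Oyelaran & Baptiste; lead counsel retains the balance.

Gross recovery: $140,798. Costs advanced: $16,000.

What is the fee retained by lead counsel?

$23,400.00

Fee base is the gross recovery, $140,798; costs are reimbursed separately.
First $49,000 at 40% = $19,600.00
Remaining $91,798 at 31% = $28,457.38
Fee: $19,600.00 + $28,457.38 = $48,057.38
$48,057.38 exceeds the $36,000 cap, so the fee is capped at $36,000.00.
Referral share: 35% of $36,000.00 = $12,600.00; lead counsel retains $36,000.00 − $12,600.00 = $23,400.00.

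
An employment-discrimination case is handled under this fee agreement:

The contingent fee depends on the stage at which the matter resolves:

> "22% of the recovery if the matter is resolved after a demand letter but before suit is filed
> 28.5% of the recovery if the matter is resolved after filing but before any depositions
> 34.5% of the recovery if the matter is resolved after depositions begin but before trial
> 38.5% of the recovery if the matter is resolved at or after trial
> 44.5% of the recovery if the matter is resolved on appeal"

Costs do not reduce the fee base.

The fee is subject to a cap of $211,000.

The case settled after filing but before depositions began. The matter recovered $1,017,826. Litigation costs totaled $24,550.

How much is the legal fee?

$211,000.00

Fee base is the gross recovery, $1,017,826; costs are reimbursed separately.
The matter settled after filing but before depositions began, so the 28.5% rate applies.
$1,017,826 × 28.5% = $290,080.41
$290,080.41 exceeds the $211,000 cap, so the fee is capped at $211,000.00.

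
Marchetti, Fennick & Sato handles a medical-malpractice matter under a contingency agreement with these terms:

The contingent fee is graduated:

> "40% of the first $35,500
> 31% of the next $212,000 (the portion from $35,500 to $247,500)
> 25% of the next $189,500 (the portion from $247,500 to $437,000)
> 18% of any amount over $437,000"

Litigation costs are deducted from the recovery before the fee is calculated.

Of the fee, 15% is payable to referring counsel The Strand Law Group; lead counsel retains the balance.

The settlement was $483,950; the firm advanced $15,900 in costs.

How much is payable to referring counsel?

Fee base (net of costs): $483,950 − $15,900 = $468,050
First $35,500 at 40% = $14,200.00
Next $212,000 at 31% = $65,720.00
Next $189,500 at 25% = $47,375.00
Remaining $31,050 at 18% = $5,589.00
Fee: $14,200.00 + $65,720.00 + $47,375.00 + $5,589.00 = $132,884.00
Referral share: 15% of $132,884.00 = $19,932.60; lead counsel retains $132,884.00 − $19,932.60 = $112,951.40.

$19,932.60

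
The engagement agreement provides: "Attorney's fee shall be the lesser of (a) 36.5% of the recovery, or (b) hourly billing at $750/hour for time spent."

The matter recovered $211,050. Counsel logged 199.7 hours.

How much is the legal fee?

(a) 36.5% of $211,050 = $77,033.25
(b) 199.7 × $750 = $149,775.00
The lesser is (a): $77,033.25.

$77,033.25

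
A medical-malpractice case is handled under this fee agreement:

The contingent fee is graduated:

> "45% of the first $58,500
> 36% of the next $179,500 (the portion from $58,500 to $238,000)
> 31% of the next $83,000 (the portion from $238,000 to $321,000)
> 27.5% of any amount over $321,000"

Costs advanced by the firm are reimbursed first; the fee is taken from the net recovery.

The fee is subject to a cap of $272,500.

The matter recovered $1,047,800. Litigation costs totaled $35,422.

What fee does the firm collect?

$272,500.00

Fee base (net of costs): $1,047,800 − $35,422 = $1,012,378
First $58,500 at 45% = $26,325.00
Next $179,500 at 36% = $64,620.00
Next $83,000 at 31% = $25,730.00
Remaining $691,378 at 27.5% = $190,128.95
Fee: $26,325.00 + $64,620.00 + $25,730.00 + $190,128.95 = $306,803.95
$306,803.95 exceeds the $272,500 cap, so the fee is capped at $272,500.00.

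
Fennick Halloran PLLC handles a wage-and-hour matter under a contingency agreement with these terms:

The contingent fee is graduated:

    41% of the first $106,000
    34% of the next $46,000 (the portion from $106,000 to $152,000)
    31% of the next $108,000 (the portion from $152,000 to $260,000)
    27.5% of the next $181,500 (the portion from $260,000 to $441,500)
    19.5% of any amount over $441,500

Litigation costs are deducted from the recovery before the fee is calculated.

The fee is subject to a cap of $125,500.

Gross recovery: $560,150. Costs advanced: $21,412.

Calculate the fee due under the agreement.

Fee base (net of costs): $560,150 − $21,412 = $538,738
First $106,000 at 41% = $43,460.00
Next $46,000 at 34% = $15,640.00
Next $108,000 at 31% = $33,480.00
Next $181,500 at 27.5% = $49,912.50
Remaining $97,238 at 19.5% = $18,961.41
Fee: $43,460.00 + $15,640.00 + $33,480.00 + $49,912.50 + $18,961.41 = $161,453.91
$161,453.91 exceeds the $125,500 cap, so the fee is capped at $125,500.00.

$125,500.00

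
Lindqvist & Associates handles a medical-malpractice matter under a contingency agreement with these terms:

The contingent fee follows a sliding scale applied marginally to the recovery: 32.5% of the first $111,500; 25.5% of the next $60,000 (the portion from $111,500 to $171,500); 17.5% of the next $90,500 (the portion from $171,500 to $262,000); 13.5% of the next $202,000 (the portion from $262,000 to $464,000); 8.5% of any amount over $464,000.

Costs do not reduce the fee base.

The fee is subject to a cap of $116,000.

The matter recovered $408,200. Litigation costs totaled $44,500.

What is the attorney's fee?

Fee base is the gross recovery, $408,200; costs are reimbursed separately.
First $111,500 at 32.5% = $36,237.50
Next $60,000 at 25.5% = $15,300.00
Next $90,500 at 17.5% = $15,837.50
Remaining $146,200 at 13.5% = $19,737.00
Fee: $36,237.50 + $15,300.00 + $15,837.50 + $19,737.00 = $87,112.00
$87,112.00 is under the $116,000 cap.

$87,112.00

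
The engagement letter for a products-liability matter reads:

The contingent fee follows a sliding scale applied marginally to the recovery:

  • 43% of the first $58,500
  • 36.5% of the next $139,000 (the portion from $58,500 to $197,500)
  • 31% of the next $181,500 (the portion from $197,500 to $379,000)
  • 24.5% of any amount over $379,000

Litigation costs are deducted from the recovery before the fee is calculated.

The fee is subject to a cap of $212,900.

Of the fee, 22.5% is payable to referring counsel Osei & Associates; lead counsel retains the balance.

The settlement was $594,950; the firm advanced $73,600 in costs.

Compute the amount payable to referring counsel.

$37,581.92

Fee base (net of costs): $594,950 − $73,600 = $521,350
First $58,500 at 43% = $25,155.00
Next $139,000 at 36.5% = $50,735.00
Next $181,500 at 31% = $56,265.00
Remaining $142,350 at 24.5% = $34,875.75
Fee: $25,155.00 + $50,735.00 + $56,265.00 + $34,875.75 = $167,030.75
$167,030.75 is under the $212,900 cap.
Referral share: 22.5% of $167,030.75 = $37,581.92; lead counsel retains $167,030.75 − $37,581.92 = $129,448.83.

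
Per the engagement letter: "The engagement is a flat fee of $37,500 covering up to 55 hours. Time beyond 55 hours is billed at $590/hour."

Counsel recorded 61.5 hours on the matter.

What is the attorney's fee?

$41,335.00

Flat fee: $37,500.00
Excess hours: 61.5 − 55 = 6.5
Overrun: 6.5 × $590 = $3,835.00
Total: $37,500.00 + $3,835.00 = $41,335.00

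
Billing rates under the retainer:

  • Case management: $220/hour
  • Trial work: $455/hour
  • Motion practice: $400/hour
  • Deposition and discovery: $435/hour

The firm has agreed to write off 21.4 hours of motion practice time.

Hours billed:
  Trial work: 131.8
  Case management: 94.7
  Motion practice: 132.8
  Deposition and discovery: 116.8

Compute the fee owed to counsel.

$176,171.00

Case management: 94.7 × $220 = $20,834.00
Trial work: 131.8 × $455 = $59,969.00
Motion practice: 132.8 × $400 = $53,120.00
Deposition and discovery: 116.8 × $435 = $50,808.00
Subtotal: $184,731.00
Write-off: 21.4 × $400 = $8,560.00
Total: $184,731.00 − $8,560.00 = $176,171.00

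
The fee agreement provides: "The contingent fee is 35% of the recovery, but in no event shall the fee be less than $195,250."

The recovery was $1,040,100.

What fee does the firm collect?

35% of $1,040,100 = $364,035.00
That exceeds the $195,250 minimum.

$364,035.00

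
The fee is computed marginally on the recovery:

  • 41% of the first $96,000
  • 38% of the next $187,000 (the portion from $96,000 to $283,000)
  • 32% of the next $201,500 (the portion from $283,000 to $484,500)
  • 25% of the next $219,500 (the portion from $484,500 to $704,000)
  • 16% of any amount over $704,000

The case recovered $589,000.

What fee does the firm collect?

First $96,000 at 41% = $39,360.00
Next $187,000 at 38% = $71,060.00
Next $201,500 at 32% = $64,480.00
Remaining $104,500 at 25% = $26,125.00
Fee: $39,360.00 + $71,060.00 + $64,480.00 + $26,125.00 = $201,025.00

$201,025.00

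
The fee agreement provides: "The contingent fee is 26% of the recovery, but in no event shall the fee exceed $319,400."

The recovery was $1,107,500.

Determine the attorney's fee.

26% of $1,107,500 = $287,950.00
That is under the $319,400 cap.

$287,950.00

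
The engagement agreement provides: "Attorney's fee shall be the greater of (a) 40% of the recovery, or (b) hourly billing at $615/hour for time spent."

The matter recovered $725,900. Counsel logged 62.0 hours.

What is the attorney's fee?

(a) 40% of $725,900 = $290,360.00
(b) 62.0 × $615 = $38,130.00
The greater is (a): $290,360.00.

$290,360.00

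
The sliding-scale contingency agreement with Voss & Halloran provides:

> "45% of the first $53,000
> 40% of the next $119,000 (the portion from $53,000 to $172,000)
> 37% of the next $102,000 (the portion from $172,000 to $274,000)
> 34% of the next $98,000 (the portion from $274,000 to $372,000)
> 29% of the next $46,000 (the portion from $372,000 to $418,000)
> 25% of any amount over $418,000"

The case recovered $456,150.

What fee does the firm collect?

$165,387.50

First $53,000 at 45% = $23,850.00
Next $119,000 at 40% = $47,600.00
Next $102,000 at 37% = $37,740.00
Next $98,000 at 34% = $33,320.00
Next $46,000 at 29% = $13,340.00
Remaining $38,150 at 25% = $9,537.50
Fee: $23,850.00 + $47,600.00 + $37,740.00 + $33,320.00 + $13,340.00 + $9,537.50 = $165,387.50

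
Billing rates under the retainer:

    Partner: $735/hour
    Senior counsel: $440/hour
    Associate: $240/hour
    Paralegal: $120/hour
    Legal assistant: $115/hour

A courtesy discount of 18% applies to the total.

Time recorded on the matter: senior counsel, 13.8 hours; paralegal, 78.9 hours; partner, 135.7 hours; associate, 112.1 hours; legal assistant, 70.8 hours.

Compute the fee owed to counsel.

Partner: 135.7 × $735 = $99,739.50
Senior counsel: 13.8 × $440 = $6,072.00
Associate: 112.1 × $240 = $26,904.00
Paralegal: 78.9 × $120 = $9,468.00
Legal assistant: 70.8 × $115 = $8,142.00
Subtotal: $150,325.50
Less 18% discount: −$27,058.59
Total: $150,325.50 − $27,058.59 = $123,266.91

$123,266.91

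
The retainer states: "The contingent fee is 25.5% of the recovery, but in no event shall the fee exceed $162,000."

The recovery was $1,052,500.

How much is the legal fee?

25.5% of $1,052,500 = $268,387.50
That exceeds the $162,000 cap, so the fee is capped at $162,000.

$162,000.00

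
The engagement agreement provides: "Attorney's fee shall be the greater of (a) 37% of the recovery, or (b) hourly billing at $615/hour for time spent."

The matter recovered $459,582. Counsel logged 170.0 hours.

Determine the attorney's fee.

$170,045.34

(a) 37% of $459,582 = $170,045.34
(b) 170.0 × $615 = $104,550.00
The greater is (a): $170,045.34.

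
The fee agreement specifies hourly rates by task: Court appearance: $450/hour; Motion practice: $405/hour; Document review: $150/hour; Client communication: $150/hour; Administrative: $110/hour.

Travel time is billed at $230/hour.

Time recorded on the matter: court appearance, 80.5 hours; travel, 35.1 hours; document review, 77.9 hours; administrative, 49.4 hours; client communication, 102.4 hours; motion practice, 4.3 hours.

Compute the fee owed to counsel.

$78,518.50

Court appearance: 80.5 × $450 = $36,225.00
Motion practice: 4.3 × $405 = $1,741.50
Document review: 77.9 × $150 = $11,685.00
Client communication: 102.4 × $150 = $15,360.00
Administrative: 49.4 × $110 = $5,434.00
Subtotal: $36,225.00 + $1,741.50 + $11,685.00 + $15,360.00 + $5,434.00 = $70,445.50
Travel: 35.1 × $230 = $8,073.00
Total: $70,445.50 + $8,073.00 = $78,518.50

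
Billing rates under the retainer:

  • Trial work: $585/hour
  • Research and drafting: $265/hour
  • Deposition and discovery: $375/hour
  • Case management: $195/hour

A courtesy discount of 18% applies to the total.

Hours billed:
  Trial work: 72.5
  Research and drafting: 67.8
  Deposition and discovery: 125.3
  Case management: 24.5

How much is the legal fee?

$91,958.49

Trial work: 72.5 × $585 = $42,412.50
Research and drafting: 67.8 × $265 = $17,967.00
Deposition and discovery: 125.3 × $375 = $46,987.50
Case management: 24.5 × $195 = $4,777.50
Subtotal: $112,144.50
Less 18% discount: −$20,186.01
Total: $112,144.50 − $20,186.01 = $91,958.49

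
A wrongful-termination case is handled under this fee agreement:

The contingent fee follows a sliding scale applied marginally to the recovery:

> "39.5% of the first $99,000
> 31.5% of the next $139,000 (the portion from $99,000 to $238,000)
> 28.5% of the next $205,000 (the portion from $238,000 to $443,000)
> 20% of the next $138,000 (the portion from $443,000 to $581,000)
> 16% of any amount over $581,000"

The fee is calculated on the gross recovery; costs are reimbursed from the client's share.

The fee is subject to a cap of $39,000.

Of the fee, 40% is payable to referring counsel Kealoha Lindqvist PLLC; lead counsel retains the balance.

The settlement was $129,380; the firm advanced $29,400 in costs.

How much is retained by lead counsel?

$23,400.00

Fee base is the gross recovery, $129,380; costs are reimbursed separately.
First $99,000 at 39.5% = $39,105.00
Remaining $30,380 at 31.5% = $9,569.70
Fee: $39,105.00 + $9,569.70 = $48,674.70
$48,674.70 exceeds the $39,000 cap, so the fee is capped at $39,000.00.
Referral share: 40% of $39,000.00 = $15,600.00; lead counsel retains $39,000.00 − $15,600.00 = $23,400.00.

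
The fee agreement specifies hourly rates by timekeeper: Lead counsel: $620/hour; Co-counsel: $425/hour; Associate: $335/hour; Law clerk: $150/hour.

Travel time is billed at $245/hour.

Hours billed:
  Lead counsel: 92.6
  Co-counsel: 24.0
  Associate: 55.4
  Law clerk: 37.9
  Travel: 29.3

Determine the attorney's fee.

Lead counsel: 92.6 × $620 = $57,412.00
Co-counsel: 24.0 × $425 = $10,200.00
Associate: 55.4 × $335 = $18,559.00
Law clerk: 37.9 × $150 = $5,685.00
Subtotal: $57,412.00 + $10,200.00 + $18,559.00 + $5,685.00 = $91,856.00
Travel: 29.3 × $245 = $7,178.50
Total: $91,856.00 + $7,178.50 = $99,034.50

$99,034.50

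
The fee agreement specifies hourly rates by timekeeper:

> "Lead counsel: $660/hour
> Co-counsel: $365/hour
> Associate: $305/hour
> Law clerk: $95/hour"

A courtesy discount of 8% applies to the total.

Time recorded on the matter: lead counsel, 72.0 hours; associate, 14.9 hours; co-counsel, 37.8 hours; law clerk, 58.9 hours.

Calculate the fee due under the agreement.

$65,740.44

Lead counsel: 72.0 × $660 = $47,520.00
Co-counsel: 37.8 × $365 = $13,797.00
Associate: 14.9 × $305 = $4,544.50
Law clerk: 58.9 × $95 = $5,595.50
Subtotal: $71,457.00
Less 8% discount: −$5,716.56
Total: $71,457.00 − $5,716.56 = $65,740.44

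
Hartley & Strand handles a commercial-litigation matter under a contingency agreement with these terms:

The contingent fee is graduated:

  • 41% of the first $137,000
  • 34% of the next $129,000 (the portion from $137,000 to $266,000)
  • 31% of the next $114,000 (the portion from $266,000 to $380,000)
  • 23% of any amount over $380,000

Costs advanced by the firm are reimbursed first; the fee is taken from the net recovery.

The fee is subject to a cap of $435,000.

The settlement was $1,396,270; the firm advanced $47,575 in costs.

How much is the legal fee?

Fee base (net of costs): $1,396,270 − $47,575 = $1,348,695
First $137,000 at 41% = $56,170.00
Next $129,000 at 34% = $43,860.00
Next $114,000 at 31% = $35,340.00
Remaining $968,695 at 23% = $222,799.85
Fee: $56,170.00 + $43,860.00 + $35,340.00 + $222,799.85 = $358,169.85
$358,169.85 is under the $435,000 cap.

$358,169.85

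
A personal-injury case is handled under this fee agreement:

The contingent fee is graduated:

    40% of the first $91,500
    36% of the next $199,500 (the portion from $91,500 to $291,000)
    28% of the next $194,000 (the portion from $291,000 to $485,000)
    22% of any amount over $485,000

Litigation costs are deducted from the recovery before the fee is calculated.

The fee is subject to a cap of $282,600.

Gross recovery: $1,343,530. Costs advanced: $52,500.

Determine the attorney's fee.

$282,600.00

Fee base (net of costs): $1,343,530 − $52,500 = $1,291,030
First $91,500 at 40% = $36,600.00
Next $199,500 at 36% = $71,820.00
Next $194,000 at 28% = $54,320.00
Remaining $806,030 at 22% = $177,326.60
Fee: $36,600.00 + $71,820.00 + $54,320.00 + $177,326.60 = $340,066.60
$340,066.60 exceeds the $282,600 cap, so the fee is capped at $282,600.00.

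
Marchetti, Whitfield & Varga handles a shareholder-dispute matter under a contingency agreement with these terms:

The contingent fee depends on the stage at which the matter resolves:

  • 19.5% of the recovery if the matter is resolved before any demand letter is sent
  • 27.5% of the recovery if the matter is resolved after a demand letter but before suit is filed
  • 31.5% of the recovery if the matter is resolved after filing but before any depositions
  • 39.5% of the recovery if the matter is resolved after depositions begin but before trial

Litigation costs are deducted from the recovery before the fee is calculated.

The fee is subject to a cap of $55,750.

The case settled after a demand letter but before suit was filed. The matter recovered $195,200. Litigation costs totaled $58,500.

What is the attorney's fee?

$37,592.50

Fee base (net of costs): $195,200 − $58,500 = $136,700
The matter settled after a demand letter but before suit was filed, so the 27.5% rate applies.
$136,700 × 27.5% = $37,592.50
$37,592.50 is under the $55,750 cap.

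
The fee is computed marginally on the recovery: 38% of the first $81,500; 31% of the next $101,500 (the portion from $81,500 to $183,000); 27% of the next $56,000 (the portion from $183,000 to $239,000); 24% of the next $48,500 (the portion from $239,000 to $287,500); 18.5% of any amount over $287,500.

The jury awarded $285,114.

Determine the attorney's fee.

$88,622.36

First $81,500 at 38% = $30,970.00
Next $101,500 at 31% = $31,465.00
Next $56,000 at 27% = $15,120.00
Remaining $46,114 at 24% = $11,067.36
Fee: $30,970.00 + $31,465.00 + $15,120.00 + $11,067.36 = $88,622.36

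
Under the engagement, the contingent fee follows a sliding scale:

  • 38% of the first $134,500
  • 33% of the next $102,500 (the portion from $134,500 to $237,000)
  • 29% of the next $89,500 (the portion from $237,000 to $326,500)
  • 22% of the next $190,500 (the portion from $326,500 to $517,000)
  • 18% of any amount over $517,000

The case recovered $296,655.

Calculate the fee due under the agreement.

First $134,500 at 38% = $51,110.00
Next $102,500 at 33% = $33,825.00
Remaining $59,655 at 29% = $17,299.95
Fee: $51,110.00 + $33,825.00 + $17,299.95 = $102,234.95

$102,234.95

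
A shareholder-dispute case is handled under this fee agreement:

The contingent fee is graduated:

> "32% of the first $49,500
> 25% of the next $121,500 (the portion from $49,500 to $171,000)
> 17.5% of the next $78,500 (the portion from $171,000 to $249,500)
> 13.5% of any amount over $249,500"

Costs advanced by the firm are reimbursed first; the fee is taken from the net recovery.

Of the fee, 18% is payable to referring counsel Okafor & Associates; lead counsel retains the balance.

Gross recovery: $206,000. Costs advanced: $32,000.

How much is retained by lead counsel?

Fee base (net of costs): $206,000 − $32,000 = $174,000
First $49,500 at 32% = $15,840.00
Next $121,500 at 25% = $30,375.00
Remaining $3,000 at 17.5% = $525.00
Fee: $15,840.00 + $30,375.00 + $525.00 = $46,740.00
Referral share: 18% of $46,740.00 = $8,413.20; lead counsel retains $46,740.00 − $8,413.20 = $38,326.80.

$38,326.80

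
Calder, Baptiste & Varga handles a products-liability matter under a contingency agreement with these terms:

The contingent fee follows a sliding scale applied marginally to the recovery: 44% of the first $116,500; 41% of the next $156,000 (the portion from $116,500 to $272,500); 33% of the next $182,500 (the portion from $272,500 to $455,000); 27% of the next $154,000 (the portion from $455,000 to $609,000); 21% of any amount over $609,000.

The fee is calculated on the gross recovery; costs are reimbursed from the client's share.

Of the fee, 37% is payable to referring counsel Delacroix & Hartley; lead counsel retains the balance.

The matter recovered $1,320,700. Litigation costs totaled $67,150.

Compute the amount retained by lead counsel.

Fee base is the gross recovery, $1,320,700; costs are reimbursed separately.
First $116,500 at 44% = $51,260.00
Next $156,000 at 41% = $63,960.00
Next $182,500 at 33% = $60,225.00
Next $154,000 at 27% = $41,580.00
Remaining $711,700 at 21% = $149,457.00
Fee: $51,260.00 + $63,960.00 + $60,225.00 + $41,580.00 + $149,457.00 = $366,482.00
Referral share: 37% of $366,482.00 = $135,598.34; lead counsel retains $366,482.00 − $135,598.34 = $230,883.66.

$230,883.66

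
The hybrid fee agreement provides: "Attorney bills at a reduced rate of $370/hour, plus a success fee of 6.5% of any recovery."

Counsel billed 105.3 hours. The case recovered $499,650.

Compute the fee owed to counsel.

$71,438.25

Hourly: 105.3 × $370 = $38,961.00
Success fee: 6.5% of $499,650 = $32,477.25
Total: $38,961.00 + $32,477.25 = $71,438.25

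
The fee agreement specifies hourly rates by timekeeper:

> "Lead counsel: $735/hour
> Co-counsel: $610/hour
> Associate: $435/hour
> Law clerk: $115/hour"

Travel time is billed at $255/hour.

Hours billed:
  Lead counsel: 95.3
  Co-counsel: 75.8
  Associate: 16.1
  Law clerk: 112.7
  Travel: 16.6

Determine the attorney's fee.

Lead counsel: 95.3 × $735 = $70,045.50
Co-counsel: 75.8 × $610 = $46,238.00
Associate: 16.1 × $435 = $7,003.50
Law clerk: 112.7 × $115 = $12,960.50
Subtotal: $70,045.50 + $46,238.00 + $7,003.50 + $12,960.50 = $136,247.50
Travel: 16.6 × $255 = $4,233.00
Total: $136,247.50 + $4,233.00 = $140,480.50

$140,480.50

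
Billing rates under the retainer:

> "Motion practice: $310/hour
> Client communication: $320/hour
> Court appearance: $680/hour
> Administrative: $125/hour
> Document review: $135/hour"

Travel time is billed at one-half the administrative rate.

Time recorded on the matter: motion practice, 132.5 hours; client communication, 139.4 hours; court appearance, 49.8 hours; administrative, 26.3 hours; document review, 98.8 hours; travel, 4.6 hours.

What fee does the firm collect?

Motion practice: 132.5 × $310 = $41,075.00
Client communication: 139.4 × $320 = $44,608.00
Court appearance: 49.8 × $680 = $33,864.00
Administrative: 26.3 × $125 = $3,287.50
Document review: 98.8 × $135 = $13,338.00
Subtotal: $41,075.00 + $44,608.00 + $33,864.00 + $3,287.50 + $13,338.00 = $136,172.50
Travel: 4.6 × ($125 ÷ 2) = 4.6 × $62.50 = $287.50
Total: $136,172.50 + $287.50 = $136,460.00

$136,460.00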